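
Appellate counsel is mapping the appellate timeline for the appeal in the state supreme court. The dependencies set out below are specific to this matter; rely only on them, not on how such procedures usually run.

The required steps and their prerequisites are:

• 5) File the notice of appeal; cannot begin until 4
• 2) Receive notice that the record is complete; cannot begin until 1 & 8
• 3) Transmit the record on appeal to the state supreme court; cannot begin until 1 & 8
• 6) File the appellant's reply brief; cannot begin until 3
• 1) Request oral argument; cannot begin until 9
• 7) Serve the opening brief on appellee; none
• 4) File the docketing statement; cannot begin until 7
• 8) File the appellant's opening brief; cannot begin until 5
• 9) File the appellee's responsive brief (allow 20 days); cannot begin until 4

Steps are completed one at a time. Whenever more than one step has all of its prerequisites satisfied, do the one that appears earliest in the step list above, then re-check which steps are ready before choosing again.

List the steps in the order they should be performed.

7, 4, 5, 8, 9, 1, 2, 3, 6

7 is the only step with nothing outstanding, so it goes first.
Next only 4 has its prerequisites met → 4.
Ready: 5 and 9. 5 is listed earlier → 5.
Now 8 and 9 have their prerequisites met. 8 is listed earlier, so 8 next.
9 needed 4, now all done → 9.
1 needed 9, now all done → 1.
Ready: 2 and 3. 2 is listed earlier → 2.
3 needed 1 and 8, now all done → 3.
6 needed 3, now all done → 6.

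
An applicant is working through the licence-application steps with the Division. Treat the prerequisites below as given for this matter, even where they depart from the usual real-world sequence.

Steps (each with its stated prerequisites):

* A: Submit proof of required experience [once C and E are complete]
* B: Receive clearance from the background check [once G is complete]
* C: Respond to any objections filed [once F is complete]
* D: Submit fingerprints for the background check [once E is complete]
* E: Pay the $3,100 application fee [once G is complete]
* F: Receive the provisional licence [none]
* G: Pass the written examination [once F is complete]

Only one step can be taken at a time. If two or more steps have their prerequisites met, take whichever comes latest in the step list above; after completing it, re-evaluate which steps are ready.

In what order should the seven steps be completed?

F, G, E, D, C, B, A

Only F has no prerequisites, so it is first.
Ready: G and C. G is listed later → G.
E, C and B are all available; E is listed later → E.
D, C and B are all available; D is listed later → D.
C and B are both available; C is listed later → C.
Now B and A have their prerequisites met. B is listed later, so B next.
A needed E and C, now all done → A.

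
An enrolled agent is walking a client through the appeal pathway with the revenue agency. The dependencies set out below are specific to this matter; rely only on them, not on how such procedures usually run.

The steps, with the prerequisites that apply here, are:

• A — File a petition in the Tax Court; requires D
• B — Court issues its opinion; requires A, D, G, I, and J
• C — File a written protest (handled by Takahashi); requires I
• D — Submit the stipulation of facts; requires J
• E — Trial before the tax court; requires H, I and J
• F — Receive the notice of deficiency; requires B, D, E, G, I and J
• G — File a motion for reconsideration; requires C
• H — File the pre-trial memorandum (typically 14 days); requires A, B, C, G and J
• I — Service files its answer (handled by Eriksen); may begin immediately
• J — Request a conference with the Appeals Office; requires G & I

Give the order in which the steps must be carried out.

I C G J D A B H E F

I has no prerequisites → I first.
That leaves C as the only ready step → C.
G needed C, now all done → G.
J is the only step now ready → J.
D is the only step now ready → D.
That leaves A as the only ready step → A.
Next only B has its prerequisites met → B.
That leaves H as the only ready step → H.
That leaves E as the only ready step → E.
Next only F has its prerequisites met → F.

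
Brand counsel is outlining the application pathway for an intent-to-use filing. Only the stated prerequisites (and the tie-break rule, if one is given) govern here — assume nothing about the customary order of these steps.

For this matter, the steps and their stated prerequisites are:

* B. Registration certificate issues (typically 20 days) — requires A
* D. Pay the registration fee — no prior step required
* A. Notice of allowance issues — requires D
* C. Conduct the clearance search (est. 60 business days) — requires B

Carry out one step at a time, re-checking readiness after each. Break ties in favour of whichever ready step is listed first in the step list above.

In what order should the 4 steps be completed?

D A B C

D is the only step with nothing outstanding, so it goes first.
A needed D, now all done → A.
That leaves B as the only ready step → B.
Next only C has its prerequisites met → C.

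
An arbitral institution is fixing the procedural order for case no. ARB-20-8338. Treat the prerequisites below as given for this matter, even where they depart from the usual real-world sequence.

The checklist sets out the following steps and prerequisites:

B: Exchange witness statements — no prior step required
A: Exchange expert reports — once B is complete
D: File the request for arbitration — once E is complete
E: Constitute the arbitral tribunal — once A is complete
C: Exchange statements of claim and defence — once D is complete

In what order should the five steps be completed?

B, A, E, D, C

B has no prerequisites → B first.
A needed B, now all done → A.
That leaves E as the only ready step → E.
D needed E, now all done → D.
C needed D, now all done → C.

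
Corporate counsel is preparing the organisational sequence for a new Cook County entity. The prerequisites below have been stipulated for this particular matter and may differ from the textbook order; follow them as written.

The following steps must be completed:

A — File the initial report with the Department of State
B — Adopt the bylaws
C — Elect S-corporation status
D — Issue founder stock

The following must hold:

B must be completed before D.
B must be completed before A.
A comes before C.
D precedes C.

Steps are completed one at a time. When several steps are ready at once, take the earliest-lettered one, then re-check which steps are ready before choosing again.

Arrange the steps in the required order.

B, A, D, C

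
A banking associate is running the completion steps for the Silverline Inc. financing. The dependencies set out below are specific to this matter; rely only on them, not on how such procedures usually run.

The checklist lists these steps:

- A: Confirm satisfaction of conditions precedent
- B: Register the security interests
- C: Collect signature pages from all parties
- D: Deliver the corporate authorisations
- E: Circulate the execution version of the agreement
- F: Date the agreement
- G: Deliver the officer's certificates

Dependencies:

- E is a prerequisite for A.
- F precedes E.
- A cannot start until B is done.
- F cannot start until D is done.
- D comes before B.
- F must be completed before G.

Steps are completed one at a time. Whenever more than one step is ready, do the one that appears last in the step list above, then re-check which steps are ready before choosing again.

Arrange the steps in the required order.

D → F → G → E → C → B → A

Nothing is required for D and C. D is listed later → D first.
F, C and B are all available; F is listed later → F.
G and E now also ready, so the ready set is {G, E, C, B}; G is listed later → G.
Ready: E, C and B. E is listed later → E.
Ready: C and B. C is listed later → C.
B is the only step now ready → B.
A needed E and B, now all done → A.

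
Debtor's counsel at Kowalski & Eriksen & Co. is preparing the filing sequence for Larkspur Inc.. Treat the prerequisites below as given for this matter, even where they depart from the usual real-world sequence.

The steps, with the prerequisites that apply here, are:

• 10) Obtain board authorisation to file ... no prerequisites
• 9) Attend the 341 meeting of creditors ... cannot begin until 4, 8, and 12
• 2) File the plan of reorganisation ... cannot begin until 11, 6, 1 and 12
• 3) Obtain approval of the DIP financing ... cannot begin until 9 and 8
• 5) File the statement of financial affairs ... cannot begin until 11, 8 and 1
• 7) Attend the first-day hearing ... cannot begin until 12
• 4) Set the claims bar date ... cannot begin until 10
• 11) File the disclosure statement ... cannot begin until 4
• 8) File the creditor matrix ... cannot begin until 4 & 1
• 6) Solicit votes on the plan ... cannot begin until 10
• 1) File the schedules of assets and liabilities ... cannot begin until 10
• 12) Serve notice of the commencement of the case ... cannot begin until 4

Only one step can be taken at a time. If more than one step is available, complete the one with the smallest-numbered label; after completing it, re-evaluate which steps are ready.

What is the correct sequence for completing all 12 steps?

Only 10 has no prerequisites, so it is first.
1, 4 and 6 are all available; 1 has the earlier label → 1.
4 and 6 are both available; 4 has the earlier label → 4.
8, 11 and 12 now also ready, so the ready set is {6, 8, 11, 12}; 6 has the earlier label → 6.
8, 11 and 12 are all available; 8 has the earlier label → 8.
Ready: 11 and 12. 11 has the earlier label → 11.
Ready: 5 and 12. 5 has the earlier label → 5.
12 is the only step now ready → 12.
Now 2, 7 and 9 have their prerequisites met. 2 has the earlier label, so 2 next.
7 and 9 are both available; 7 has the earlier label → 7.
9 needed 4, 8 and 12, now all done → 9.
3 is the only step now ready → 3.

10, 1, 4, 6, 8, 11, 5, 12, 2, 7, 9, 3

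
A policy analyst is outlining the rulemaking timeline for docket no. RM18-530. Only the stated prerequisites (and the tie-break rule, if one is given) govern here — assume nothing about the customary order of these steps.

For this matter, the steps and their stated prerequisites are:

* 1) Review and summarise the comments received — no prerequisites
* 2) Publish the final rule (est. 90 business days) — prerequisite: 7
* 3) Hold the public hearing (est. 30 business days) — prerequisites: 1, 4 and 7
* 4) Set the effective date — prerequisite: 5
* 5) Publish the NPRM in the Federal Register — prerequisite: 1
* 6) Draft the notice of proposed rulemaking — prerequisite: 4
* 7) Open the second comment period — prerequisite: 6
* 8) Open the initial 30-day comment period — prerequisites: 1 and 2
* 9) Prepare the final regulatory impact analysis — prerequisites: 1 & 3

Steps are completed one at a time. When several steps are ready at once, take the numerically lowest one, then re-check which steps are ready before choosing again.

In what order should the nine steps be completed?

1 has no prerequisites → 1 first.
5 needed 1, now all done → 5.
4 needed 5, now all done → 4.
6 needed 4, now all done → 6.
That leaves 7 as the only ready step → 7.
Ready: 2 and 3. 2 has the earlier label → 2.
Ready: 3 and 8. 3 has the earlier label → 3.
9 now also ready, so the ready set is {8, 9}; 8 has the earlier label → 8.
Next only 9 has its prerequisites met → 9.

1 5 4 6 7 2 3 8 9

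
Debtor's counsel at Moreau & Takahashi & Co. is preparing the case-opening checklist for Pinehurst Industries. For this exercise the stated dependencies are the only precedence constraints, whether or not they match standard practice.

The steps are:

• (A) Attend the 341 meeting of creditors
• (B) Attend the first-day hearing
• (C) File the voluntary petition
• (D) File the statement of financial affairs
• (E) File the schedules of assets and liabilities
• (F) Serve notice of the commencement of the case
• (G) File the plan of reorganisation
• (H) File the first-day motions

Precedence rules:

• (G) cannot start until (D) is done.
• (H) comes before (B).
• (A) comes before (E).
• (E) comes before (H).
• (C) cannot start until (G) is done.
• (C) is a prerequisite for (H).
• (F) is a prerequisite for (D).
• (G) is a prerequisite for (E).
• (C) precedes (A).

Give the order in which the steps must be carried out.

(F), (D), (G), (C), (A), (E), (H), (B)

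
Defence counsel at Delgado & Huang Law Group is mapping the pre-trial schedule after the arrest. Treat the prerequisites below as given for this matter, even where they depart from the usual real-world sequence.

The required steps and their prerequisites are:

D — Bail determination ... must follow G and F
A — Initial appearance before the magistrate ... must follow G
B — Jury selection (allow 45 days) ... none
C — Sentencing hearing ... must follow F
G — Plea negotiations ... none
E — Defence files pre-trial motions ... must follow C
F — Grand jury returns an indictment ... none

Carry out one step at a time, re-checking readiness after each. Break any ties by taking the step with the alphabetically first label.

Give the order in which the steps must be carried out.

B F C E G A D

Nothing is required for B, F and G. B has the earlier label → B first.
Now F and G have their prerequisites met. F has the earlier label, so F next.
C and G are both available; C has the earlier label → C.
Ready: E and G. E has the earlier label → E.
Next only G has its prerequisites met → G.
Now A and D have their prerequisites met. A has the earlier label, so A next.
D needed F and G, now all done → D.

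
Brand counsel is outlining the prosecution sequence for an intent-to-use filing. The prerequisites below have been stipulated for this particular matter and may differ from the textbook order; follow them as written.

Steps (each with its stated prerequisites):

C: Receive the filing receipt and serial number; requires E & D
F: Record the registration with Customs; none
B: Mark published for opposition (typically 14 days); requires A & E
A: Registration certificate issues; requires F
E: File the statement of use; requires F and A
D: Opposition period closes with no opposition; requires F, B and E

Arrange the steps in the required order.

Only F has no prerequisites, so it is first.
That leaves A as the only ready step → A.
That leaves E as the only ready step → E.
B is the only step now ready → B.
D needed F, B and E, now all done → D.
C needed E and D, now all done → C.

F → A → E → B → D → C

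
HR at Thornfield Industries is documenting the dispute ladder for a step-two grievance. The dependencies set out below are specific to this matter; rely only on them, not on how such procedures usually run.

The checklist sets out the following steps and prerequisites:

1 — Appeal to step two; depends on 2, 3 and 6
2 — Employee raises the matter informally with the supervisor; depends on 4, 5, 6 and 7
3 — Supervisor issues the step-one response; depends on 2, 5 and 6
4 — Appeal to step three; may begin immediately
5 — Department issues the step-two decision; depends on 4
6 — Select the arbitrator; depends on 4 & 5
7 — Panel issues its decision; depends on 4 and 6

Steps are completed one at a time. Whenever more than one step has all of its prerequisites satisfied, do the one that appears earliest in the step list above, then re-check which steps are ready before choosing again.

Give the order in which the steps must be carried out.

4 is the only step with nothing outstanding, so it goes first.
5 needed 4, now all done → 5.
6 needed 4 and 5, now all done → 6.
That leaves 7 as the only ready step → 7.
Next only 2 has its prerequisites met → 2.
Next only 3 has its prerequisites met → 3.
1 needed 2, 3 and 6, now all done → 1.

4, 5, 6, 7, 2, 3, 1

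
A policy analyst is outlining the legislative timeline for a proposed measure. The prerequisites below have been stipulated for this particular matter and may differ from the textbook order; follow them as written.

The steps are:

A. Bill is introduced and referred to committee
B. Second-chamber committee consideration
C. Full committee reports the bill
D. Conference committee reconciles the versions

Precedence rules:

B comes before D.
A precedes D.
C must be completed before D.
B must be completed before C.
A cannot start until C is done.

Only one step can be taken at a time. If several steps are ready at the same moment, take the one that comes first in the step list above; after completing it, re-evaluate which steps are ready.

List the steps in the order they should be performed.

B is the only step with nothing outstanding, so it goes first.
Next only C has its prerequisites met → C.
That leaves A as the only ready step → A.
D needed A, B and C, now all done → D.

B C A D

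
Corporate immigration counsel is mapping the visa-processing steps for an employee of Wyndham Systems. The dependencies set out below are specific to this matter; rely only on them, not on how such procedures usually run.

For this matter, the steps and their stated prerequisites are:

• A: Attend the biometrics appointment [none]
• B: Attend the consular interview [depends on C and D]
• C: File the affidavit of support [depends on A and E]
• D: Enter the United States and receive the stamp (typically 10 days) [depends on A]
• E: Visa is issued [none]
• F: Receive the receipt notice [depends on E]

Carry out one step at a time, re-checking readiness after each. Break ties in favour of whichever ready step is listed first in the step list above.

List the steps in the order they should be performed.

A D E C B F

A and E have no prerequisites; A is listed earlier, so A is first.
Ready: D and E. D is listed earlier → D.
That leaves E as the only ready step → E.
C and F are both available; C is listed earlier → C.
B now also ready, so the ready set is {B, F}; B is listed earlier → B.
That leaves F as the only ready step → F.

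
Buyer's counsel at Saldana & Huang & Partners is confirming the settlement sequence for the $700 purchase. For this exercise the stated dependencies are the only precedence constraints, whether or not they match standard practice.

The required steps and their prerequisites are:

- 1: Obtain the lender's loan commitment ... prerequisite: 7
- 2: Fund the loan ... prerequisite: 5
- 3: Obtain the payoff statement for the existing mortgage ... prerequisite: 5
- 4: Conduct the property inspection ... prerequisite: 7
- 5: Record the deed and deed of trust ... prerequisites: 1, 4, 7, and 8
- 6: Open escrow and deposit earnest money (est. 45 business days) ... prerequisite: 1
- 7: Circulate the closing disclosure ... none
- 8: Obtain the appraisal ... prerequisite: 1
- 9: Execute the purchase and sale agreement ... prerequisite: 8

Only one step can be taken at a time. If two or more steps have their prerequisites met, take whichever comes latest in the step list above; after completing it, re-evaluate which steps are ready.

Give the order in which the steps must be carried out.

7 is the only step with nothing outstanding, so it goes first.
Now 4 and 1 have their prerequisites met. 4 is listed later, so 4 next.
That leaves 1 as the only ready step → 1.
Now 8 and 6 have their prerequisites met. 8 is listed later, so 8 next.
9 and 5 now also ready, so the ready set is {9, 6, 5}; 9 is listed later → 9.
Ready: 6 and 5. 6 is listed later → 6.
Next only 5 has its prerequisites met → 5.
Now 3 and 2 have their prerequisites met. 3 is listed later, so 3 next.
Next only 2 has its prerequisites met → 2.

7, 4, 1, 8, 9, 6, 5, 3, 2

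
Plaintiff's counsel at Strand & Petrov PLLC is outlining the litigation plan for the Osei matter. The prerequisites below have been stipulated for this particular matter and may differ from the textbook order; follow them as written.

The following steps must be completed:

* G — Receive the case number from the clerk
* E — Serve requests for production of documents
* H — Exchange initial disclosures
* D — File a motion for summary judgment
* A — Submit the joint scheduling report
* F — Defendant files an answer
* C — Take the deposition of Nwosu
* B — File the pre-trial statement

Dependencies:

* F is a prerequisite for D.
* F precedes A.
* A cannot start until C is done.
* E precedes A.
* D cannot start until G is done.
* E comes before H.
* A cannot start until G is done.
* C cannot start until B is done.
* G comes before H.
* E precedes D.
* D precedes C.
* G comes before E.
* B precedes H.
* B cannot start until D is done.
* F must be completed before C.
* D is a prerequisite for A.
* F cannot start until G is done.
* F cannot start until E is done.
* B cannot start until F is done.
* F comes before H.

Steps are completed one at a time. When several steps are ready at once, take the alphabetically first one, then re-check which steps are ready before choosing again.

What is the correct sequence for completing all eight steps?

G E F D B C A H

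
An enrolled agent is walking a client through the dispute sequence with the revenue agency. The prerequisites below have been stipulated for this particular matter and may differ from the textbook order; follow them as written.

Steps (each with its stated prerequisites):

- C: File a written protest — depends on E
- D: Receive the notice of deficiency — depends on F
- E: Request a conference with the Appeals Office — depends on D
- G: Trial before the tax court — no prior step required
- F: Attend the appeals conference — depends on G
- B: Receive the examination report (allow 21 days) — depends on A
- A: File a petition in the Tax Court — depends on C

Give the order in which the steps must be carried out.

G, F, D, E, C, A, B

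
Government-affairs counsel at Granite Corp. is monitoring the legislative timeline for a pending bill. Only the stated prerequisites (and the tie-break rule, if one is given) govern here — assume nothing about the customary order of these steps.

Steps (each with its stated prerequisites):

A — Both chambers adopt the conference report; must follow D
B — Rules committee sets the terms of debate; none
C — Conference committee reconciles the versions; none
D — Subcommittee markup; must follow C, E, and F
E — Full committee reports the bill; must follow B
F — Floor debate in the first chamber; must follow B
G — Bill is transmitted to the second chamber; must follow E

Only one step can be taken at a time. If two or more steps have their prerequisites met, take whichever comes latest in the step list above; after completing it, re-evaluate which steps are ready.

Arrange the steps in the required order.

Nothing is required for C and B. C is listed later → C first.
Next only B has its prerequisites met → B.
F and E are both available; F is listed later → F.
That leaves E as the only ready step → E.
G and D are both available; G is listed later → G.
D is the only step now ready → D.
Next only A has its prerequisites met → A.

C, B, F, E, G, D, A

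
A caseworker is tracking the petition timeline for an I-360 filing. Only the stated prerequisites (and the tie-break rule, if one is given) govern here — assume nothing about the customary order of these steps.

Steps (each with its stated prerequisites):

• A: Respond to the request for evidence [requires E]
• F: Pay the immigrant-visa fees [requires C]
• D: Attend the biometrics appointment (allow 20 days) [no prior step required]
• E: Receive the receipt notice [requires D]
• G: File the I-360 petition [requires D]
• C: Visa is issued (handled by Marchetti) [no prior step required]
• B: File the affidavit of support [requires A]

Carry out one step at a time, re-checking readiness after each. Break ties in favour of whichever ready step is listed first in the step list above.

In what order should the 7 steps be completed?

D, E, A, G, C, F, B

D and C have no prerequisites; D is listed earlier, so D is first.
Now E, G and C have their prerequisites met. E is listed earlier, so E next.
Ready: A, G and C. A is listed earlier → A.
G, C and B are all available; G is listed earlier → G.
Ready: C and B. C is listed earlier → C.
Ready: F and B. F is listed earlier → F.
B needed A, now all done → B.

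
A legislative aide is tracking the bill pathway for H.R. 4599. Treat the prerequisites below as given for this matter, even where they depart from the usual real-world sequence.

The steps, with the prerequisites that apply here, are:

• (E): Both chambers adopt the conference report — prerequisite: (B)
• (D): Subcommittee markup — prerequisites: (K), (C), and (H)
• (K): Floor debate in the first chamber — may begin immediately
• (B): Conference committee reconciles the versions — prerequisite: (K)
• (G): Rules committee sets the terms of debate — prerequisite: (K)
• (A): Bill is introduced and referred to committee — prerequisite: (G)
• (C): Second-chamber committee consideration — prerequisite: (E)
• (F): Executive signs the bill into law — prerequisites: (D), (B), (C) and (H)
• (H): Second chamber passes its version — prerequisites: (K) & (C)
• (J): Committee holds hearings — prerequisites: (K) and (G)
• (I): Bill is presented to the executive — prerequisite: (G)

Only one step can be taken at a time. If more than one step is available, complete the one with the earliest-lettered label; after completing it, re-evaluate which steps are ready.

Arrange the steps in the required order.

(K) → (B) → (E) → (C) → (G) → (A) → (H) → (D) → (F) → (I) → (J)

(K) has no prerequisites → (K) first.
Ready: (B) and (G). (B) has the earlier label → (B).
Ready: (E) and (G). (E) has the earlier label → (E).
(C) now also ready, so the ready set is {(C), (G)}; (C) has the earlier label → (C).
Ready: (G) and (H). (G) has the earlier label → (G).
(A), (I) and (J) now also ready, so the ready set is {(A), (H), (I), (J)}; (A) has the earlier label → (A).
Ready: (H), (I) and (J). (H) has the earlier label → (H).
(D) now also ready, so the ready set is {(D), (I), (J)}; (D) has the earlier label → (D).
(F) now also ready, so the ready set is {(F), (I), (J)}; (F) has the earlier label → (F).
(I) and (J) are both available; (I) has the earlier label → (I).
Next only (J) has its prerequisites met → (J).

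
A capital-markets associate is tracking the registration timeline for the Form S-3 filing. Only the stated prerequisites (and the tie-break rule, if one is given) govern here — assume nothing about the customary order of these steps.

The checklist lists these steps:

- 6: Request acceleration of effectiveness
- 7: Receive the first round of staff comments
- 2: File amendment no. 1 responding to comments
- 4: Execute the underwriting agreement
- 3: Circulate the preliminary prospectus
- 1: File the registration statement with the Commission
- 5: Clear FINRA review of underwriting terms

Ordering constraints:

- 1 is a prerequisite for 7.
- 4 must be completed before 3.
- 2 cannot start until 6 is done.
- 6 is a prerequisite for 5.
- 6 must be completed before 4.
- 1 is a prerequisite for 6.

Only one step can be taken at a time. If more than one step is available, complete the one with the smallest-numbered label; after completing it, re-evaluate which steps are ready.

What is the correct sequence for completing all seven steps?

1 has no prerequisites → 1 first.
Ready: 6 and 7. 6 has the earlier label → 6.
Ready: 2, 4, 5 and 7. 2 has the earlier label → 2.
4, 5 and 7 are all available; 4 has the earlier label → 4.
Now 3, 5 and 7 have their prerequisites met. 3 has the earlier label, so 3 next.
5 and 7 are both available; 5 has the earlier label → 5.
7 needed 1, now all done → 7.

1, 6, 2, 4, 3, 5, 7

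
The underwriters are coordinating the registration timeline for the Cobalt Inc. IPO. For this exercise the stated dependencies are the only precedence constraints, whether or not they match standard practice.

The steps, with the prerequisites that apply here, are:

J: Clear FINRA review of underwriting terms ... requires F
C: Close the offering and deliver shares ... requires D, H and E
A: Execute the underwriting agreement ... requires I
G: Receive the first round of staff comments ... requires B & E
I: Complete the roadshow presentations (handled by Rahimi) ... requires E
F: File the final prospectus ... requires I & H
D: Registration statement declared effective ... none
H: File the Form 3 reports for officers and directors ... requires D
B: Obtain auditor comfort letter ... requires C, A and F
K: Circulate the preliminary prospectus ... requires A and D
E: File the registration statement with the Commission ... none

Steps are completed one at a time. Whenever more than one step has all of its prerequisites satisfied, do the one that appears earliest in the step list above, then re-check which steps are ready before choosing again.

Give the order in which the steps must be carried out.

Nothing is required for D and E. D is listed earlier → D first.
H now also ready, so the ready set is {H, E}; H is listed earlier → H.
That leaves E as the only ready step → E.
C and I are both available; C is listed earlier → C.
I is the only step now ready → I.
Now A and F have their prerequisites met. A is listed earlier, so A next.
Now F and K have their prerequisites met. F is listed earlier, so F next.
J and B now also ready, so the ready set is {J, B, K}; J is listed earlier → J.
B and K are both available; B is listed earlier → B.
G now also ready, so the ready set is {G, K}; G is listed earlier → G.
That leaves K as the only ready step → K.

D H E C I A F J B G K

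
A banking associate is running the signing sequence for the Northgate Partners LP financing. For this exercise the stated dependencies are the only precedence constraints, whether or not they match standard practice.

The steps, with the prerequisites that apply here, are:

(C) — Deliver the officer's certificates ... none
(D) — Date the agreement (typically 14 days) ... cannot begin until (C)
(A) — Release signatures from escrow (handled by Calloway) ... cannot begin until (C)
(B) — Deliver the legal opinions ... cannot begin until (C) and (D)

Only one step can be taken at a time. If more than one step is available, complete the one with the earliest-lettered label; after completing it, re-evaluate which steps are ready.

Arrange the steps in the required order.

(C), (A), (D), (B)

(C) has no prerequisites → (C) first.
(A) and (D) are both available; (A) has the earlier label → (A).
(D) needed (C), now all done → (D).
(B) is the only step now ready → (B).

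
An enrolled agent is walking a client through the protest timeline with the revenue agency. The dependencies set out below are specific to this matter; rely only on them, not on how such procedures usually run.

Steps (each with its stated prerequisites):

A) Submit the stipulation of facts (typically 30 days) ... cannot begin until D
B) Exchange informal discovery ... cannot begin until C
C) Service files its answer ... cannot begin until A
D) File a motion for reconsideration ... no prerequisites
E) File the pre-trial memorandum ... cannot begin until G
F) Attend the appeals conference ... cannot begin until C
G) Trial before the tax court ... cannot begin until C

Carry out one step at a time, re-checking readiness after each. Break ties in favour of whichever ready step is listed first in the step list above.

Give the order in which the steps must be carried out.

Only D has no prerequisites, so it is first.
A needed D, now all done → A.
C needed A, now all done → C.
B, F and G are all available; B is listed earlier → B.
Ready: F and G. F is listed earlier → F.
G needed C, now all done → G.
E needed G, now all done → E.

D → A → C → B → F → G → E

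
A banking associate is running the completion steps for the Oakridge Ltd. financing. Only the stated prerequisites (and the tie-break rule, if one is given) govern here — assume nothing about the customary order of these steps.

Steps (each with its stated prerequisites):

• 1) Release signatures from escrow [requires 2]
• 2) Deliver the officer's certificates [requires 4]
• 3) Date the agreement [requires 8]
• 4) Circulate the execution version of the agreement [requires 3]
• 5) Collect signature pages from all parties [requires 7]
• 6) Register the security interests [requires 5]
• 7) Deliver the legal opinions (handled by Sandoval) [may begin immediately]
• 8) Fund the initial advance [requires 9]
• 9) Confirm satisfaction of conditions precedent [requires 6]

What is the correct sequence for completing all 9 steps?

7 is the only step with nothing outstanding, so it goes first.
5 needed 7, now all done → 5.
6 needed 5, now all done → 6.
9 needed 6, now all done → 9.
That leaves 8 as the only ready step → 8.
3 is the only step now ready → 3.
4 is the only step now ready → 4.
2 needed 4, now all done → 2.
1 needed 2, now all done → 1.

7 5 6 9 8 3 4 2 1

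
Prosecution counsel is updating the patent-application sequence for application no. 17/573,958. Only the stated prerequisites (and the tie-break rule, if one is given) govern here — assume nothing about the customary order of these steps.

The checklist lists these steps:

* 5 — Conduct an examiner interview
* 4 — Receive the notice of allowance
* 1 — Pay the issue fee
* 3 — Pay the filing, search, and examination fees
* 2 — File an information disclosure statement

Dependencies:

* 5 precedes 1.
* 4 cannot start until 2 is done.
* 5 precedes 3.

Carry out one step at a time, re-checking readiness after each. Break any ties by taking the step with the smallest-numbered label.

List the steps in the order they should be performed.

2, 4, 5, 1, 3

Nothing is required for 2 and 5. 2 has the earlier label → 2 first.
4 and 5 are both available; 4 has the earlier label → 4.
That leaves 5 as the only ready step → 5.
Now 1 and 3 have their prerequisites met. 1 has the earlier label, so 1 next.
3 is the only step now ready → 3.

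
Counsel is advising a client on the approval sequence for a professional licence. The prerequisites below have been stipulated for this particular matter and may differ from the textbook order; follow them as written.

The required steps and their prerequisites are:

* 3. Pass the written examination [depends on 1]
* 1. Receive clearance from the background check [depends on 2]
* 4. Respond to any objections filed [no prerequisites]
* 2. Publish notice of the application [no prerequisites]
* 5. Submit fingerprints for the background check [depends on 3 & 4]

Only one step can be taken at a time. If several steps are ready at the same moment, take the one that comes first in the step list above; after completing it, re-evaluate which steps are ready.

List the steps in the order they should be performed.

Nothing is required for 4 and 2. 4 is listed earlier → 4 first.
2 is the only step now ready → 2.
Next only 1 has its prerequisites met → 1.
That leaves 3 as the only ready step → 3.
5 needed 3 and 4, now all done → 5.

4, 2, 1, 3, 5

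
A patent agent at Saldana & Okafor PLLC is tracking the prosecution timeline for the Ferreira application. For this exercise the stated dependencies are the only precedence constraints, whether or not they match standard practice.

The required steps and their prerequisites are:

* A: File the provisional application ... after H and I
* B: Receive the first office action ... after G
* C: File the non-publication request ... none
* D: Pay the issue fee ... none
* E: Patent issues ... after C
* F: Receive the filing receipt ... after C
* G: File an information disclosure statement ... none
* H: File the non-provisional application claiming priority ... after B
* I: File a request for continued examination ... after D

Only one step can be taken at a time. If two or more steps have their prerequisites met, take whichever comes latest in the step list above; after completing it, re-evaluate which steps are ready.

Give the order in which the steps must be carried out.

G, D, I, C, F, E, B, H, A

Nothing is required for G, D and C. G is listed later → G first.
D, C and B are all available; D is listed later → D.
Now I, C and B have their prerequisites met. I is listed later, so I next.
C and B are both available; C is listed later → C.
F and E now also ready, so the ready set is {F, E, B}; F is listed later → F.
E and B are both available; E is listed later → E.
B needed G, now all done → B.
H needed B, now all done → H.
A needed I and H, now all done → A.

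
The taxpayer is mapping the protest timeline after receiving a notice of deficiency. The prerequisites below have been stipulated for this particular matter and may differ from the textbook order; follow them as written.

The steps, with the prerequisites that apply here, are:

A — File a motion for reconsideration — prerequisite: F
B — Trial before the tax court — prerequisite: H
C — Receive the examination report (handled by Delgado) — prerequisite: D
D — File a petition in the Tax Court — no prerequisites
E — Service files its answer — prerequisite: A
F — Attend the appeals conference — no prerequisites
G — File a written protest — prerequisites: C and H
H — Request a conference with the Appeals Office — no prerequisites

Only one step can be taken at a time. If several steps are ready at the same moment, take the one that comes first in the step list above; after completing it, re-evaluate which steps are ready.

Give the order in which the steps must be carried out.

D, C, F, A, E, H, B, G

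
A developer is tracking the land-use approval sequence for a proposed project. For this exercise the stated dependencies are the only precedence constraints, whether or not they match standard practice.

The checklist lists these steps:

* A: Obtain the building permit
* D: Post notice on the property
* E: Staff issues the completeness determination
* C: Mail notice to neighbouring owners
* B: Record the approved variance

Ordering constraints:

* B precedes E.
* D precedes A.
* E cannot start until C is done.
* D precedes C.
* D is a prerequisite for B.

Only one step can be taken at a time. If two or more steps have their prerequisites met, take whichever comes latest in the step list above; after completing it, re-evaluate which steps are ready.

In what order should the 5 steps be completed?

D, B, C, E, A

Only D has no prerequisites, so it is first.
Ready: B, C and A. B is listed later → B.
Ready: C and A. C is listed later → C.
Now E and A have their prerequisites met. E is listed later, so E next.
Next only A has its prerequisites met → A.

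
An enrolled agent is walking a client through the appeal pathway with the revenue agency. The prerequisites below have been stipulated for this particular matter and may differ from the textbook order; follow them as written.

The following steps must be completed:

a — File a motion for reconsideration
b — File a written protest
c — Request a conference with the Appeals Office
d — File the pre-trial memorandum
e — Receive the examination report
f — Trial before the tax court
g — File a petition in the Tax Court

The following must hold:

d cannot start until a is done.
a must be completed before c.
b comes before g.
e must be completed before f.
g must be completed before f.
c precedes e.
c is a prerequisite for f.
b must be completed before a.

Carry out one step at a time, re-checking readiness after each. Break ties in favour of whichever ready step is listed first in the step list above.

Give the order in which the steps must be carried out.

b is the only step with nothing outstanding, so it goes first.
Ready: a and g. a is listed earlier → a.
c, d and g are all available; c is listed earlier → c.
Now d, e and g have their prerequisites met. d is listed earlier, so d next.
Now e and g have their prerequisites met. e is listed earlier, so e next.
g is the only step now ready → g.
That leaves f as the only ready step → f.

b a c d e g f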